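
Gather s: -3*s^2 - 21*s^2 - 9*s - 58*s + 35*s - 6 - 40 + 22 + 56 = -24*s^2 - 32*s + 32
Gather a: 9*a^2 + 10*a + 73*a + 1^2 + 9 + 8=9*a^2 + 83*a + 18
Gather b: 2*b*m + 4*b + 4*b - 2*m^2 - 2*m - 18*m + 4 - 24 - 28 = b*(2*m + 8) - 2*m^2 - 20*m - 48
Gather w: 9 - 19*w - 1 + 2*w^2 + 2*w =2*w^2 - 17*w + 8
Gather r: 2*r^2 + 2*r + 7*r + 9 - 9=2*r^2 + 9*r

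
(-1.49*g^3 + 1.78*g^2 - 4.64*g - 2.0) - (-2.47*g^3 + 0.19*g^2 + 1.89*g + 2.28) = 0.98*g^3 + 1.59*g^2 - 6.53*g - 4.28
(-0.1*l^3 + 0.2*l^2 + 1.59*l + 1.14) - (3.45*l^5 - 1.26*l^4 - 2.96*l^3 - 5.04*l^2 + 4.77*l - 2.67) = -3.45*l^5 + 1.26*l^4 + 2.86*l^3 + 5.24*l^2 - 3.18*l + 3.81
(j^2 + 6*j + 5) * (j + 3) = j^3 + 9*j^2 + 23*j + 15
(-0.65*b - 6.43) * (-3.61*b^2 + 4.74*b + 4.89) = 2.3465*b^3 + 20.1313*b^2 - 33.6567*b - 31.4427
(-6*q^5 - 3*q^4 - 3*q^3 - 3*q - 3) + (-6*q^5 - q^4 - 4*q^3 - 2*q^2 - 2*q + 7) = -12*q^5 - 4*q^4 - 7*q^3 - 2*q^2 - 5*q + 4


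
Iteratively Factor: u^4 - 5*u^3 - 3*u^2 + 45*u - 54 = (u - 3)*(u^3 - 2*u^2 - 9*u + 18) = (u - 3)*(u + 3)*(u^2 - 5*u + 6) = (u - 3)*(u - 2)*(u + 3)*(u - 3)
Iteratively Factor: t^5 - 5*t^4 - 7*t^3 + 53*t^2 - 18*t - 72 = (t + 1)*(t^4 - 6*t^3 - t^2 + 54*t - 72) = (t - 4)*(t + 1)*(t^3 - 2*t^2 - 9*t + 18) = (t - 4)*(t - 3)*(t + 1)*(t^2 + t - 6) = (t - 4)*(t - 3)*(t - 2)*(t + 1)*(t + 3)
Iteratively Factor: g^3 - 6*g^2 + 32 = (g + 2)*(g^2 - 8*g + 16) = (g - 4)*(g + 2)*(g - 4)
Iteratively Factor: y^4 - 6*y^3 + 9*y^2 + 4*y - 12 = (y - 3)*(y^3 - 3*y^2 + 4) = (y - 3)*(y + 1)*(y^2 - 4*y + 4) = (y - 3)*(y - 2)*(y + 1)*(y - 2)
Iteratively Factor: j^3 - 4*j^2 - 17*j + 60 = (j - 5)*(j^2 + j - 12) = (j - 5)*(j + 4)*(j - 3)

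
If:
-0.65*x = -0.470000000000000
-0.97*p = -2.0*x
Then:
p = 1.49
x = 0.72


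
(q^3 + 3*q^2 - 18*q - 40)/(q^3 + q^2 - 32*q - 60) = (q - 4)/(q - 6)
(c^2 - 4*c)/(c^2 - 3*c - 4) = c/(c + 1)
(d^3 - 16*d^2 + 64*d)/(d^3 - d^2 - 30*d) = (-d^2 + 16*d - 64)/(-d^2 + d + 30)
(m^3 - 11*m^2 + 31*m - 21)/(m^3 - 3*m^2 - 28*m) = (m^2 - 4*m + 3)/(m*(m + 4))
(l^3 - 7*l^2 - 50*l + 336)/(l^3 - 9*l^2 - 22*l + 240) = (l + 7)/(l + 5)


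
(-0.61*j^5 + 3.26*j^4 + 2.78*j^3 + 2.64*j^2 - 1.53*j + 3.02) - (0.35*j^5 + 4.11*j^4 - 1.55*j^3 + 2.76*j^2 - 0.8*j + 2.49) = -0.96*j^5 - 0.850000000000001*j^4 + 4.33*j^3 - 0.12*j^2 - 0.73*j + 0.53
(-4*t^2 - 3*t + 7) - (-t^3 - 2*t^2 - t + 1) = t^3 - 2*t^2 - 2*t + 6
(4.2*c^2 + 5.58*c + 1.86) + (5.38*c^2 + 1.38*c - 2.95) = 9.58*c^2 + 6.96*c - 1.09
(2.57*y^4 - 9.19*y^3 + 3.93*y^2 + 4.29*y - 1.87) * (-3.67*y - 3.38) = -9.4319*y^5 + 25.0407*y^4 + 16.6391*y^3 - 29.0277*y^2 - 7.6373*y + 6.3206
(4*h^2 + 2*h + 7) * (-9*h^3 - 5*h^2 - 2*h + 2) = -36*h^5 - 38*h^4 - 81*h^3 - 31*h^2 - 10*h + 14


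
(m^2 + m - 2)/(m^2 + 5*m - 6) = (m + 2)/(m + 6)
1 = 1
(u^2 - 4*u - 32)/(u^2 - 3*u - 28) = (u - 8)/(u - 7)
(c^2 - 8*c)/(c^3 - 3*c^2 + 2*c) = (c - 8)/(c^2 - 3*c + 2)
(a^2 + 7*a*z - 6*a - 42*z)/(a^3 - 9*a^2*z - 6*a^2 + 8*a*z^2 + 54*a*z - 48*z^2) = (a + 7*z)/(a^2 - 9*a*z + 8*z^2)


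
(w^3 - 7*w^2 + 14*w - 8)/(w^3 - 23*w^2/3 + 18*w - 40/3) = 3*(w - 1)/(3*w - 5)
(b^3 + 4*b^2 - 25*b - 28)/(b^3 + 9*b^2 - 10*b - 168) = (b + 1)/(b + 6)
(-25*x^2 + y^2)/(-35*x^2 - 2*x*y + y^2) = (5*x - y)/(7*x - y)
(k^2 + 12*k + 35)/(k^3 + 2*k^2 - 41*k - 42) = (k + 5)/(k^2 - 5*k - 6)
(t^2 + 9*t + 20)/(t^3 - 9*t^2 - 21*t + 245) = (t + 4)/(t^2 - 14*t + 49)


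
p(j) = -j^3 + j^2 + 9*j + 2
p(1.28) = 13.06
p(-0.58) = -2.69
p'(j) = -3*j^2 + 2*j + 9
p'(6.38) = -100.35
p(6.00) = -124.00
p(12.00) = -1474.00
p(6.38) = -159.57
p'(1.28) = 6.64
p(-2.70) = 4.67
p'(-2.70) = -18.27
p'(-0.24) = 8.35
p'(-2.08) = -8.14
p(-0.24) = -0.09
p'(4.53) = -43.50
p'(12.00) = -399.00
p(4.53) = -29.67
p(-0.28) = -0.42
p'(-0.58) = 6.83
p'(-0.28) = 8.20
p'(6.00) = -87.00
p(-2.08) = -3.39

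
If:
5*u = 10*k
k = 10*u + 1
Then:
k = -1/19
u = -2/19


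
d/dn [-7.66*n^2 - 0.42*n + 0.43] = -15.32*n - 0.42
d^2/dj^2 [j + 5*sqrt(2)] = 0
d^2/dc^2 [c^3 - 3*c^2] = 6*c - 6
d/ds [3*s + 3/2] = 3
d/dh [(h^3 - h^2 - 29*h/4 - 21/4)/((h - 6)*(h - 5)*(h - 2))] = 3*(-8*h^4 + 79*h^3 - 207*h^2 - 11*h + 472)/(2*(h^6 - 26*h^5 + 273*h^4 - 1472*h^3 + 4264*h^2 - 6240*h + 3600))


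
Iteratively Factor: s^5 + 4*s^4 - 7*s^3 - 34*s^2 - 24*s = (s)*(s^4 + 4*s^3 - 7*s^2 - 34*s - 24) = s*(s - 3)*(s^3 + 7*s^2 + 14*s + 8) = s*(s - 3)*(s + 1)*(s^2 + 6*s + 8) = s*(s - 3)*(s + 1)*(s + 4)*(s + 2)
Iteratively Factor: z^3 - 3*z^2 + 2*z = (z - 2)*(z^2 - z) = (z - 2)*(z - 1)*(z)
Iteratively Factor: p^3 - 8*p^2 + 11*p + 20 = (p + 1)*(p^2 - 9*p + 20) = (p - 4)*(p + 1)*(p - 5)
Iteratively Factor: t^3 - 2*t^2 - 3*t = (t)*(t^2 - 2*t - 3) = t*(t + 1)*(t - 3)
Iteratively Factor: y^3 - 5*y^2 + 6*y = (y - 3)*(y^2 - 2*y) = y*(y - 3)*(y - 2)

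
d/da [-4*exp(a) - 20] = -4*exp(a)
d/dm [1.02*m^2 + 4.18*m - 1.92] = 2.04*m + 4.18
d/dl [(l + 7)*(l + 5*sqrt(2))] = 2*l + 7 + 5*sqrt(2)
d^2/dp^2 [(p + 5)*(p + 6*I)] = 2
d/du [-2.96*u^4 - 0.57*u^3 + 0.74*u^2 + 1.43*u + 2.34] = -11.84*u^3 - 1.71*u^2 + 1.48*u + 1.43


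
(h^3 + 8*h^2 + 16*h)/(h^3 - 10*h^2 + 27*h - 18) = h*(h^2 + 8*h + 16)/(h^3 - 10*h^2 + 27*h - 18)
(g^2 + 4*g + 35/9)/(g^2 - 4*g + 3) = (g^2 + 4*g + 35/9)/(g^2 - 4*g + 3)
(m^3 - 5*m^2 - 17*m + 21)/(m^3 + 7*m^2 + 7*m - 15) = (m - 7)/(m + 5)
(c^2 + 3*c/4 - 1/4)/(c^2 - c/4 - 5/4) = (4*c - 1)/(4*c - 5)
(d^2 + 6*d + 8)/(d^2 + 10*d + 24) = (d + 2)/(d + 6)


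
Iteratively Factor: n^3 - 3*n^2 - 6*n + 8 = (n - 1)*(n^2 - 2*n - 8) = (n - 1)*(n + 2)*(n - 4)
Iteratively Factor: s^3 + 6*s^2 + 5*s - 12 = (s + 4)*(s^2 + 2*s - 3) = (s - 1)*(s + 4)*(s + 3)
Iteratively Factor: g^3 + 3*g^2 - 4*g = (g - 1)*(g^2 + 4*g) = (g - 1)*(g + 4)*(g)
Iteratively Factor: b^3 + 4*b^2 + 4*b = (b)*(b^2 + 4*b + 4) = b*(b + 2)*(b + 2)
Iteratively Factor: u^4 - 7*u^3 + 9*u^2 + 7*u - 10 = (u + 1)*(u^3 - 8*u^2 + 17*u - 10) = (u - 1)*(u + 1)*(u^2 - 7*u + 10) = (u - 5)*(u - 1)*(u + 1)*(u - 2)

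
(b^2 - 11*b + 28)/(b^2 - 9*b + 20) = (b - 7)/(b - 5)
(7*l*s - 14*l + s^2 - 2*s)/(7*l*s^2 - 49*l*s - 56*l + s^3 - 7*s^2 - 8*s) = (s - 2)/(s^2 - 7*s - 8)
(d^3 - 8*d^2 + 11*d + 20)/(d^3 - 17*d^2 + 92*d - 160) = (d + 1)/(d - 8)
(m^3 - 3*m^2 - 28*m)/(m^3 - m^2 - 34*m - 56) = m/(m + 2)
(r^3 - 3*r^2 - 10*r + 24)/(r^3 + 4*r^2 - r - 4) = (r^3 - 3*r^2 - 10*r + 24)/(r^3 + 4*r^2 - r - 4)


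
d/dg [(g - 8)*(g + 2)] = 2*g - 6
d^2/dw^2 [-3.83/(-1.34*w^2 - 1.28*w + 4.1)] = (-13.754296*w^2 - 13.138432*w + 3.83*(2.68*w + 1.28)*(5.36*w + 2.56) + 42.08404)/(1.34*w^2 + 1.28*w - 4.1)^3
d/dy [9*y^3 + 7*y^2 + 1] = y*(27*y + 14)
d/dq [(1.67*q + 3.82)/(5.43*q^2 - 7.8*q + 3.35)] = (-9.0681*q^2 - 41.4852*q + 35.3905)/(29.4849*q^4 - 84.708*q^3 + 97.221*q^2 - 52.26*q + 11.2225)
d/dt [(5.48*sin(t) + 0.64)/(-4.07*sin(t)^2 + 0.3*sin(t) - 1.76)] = (22.3036*sin(t)^2 + 5.2096*sin(t) - 9.8368)*cos(t)/(16.5649*sin(t)^4 - 2.442*sin(t)^3 + 14.4164*sin(t)^2 - 1.056*sin(t) + 3.0976)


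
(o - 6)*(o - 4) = o^2 - 10*o + 24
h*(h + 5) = h^2 + 5*h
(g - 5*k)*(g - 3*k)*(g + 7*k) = g^3 - g^2*k - 41*g*k^2 + 105*k^3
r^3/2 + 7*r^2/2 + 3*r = r*(r/2 + 1/2)*(r + 6)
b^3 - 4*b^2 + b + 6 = (b - 3)*(b - 2)*(b + 1)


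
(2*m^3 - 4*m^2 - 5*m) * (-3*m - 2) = -6*m^4 + 8*m^3 + 23*m^2 + 10*m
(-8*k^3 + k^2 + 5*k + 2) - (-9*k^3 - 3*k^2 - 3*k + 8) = k^3 + 4*k^2 + 8*k - 6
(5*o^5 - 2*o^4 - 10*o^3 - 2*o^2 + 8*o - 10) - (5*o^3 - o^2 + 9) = 5*o^5 - 2*o^4 - 15*o^3 - o^2 + 8*o - 19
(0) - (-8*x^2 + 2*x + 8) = 8*x^2 - 2*x - 8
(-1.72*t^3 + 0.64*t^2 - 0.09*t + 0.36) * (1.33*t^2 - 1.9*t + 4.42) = -2.2876*t^5 + 4.1192*t^4 - 8.9381*t^3 + 3.4786*t^2 - 1.0818*t + 1.5912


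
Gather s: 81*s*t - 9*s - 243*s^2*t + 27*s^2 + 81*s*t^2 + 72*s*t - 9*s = s^2*(27 - 243*t) + s*(81*t^2 + 153*t - 18)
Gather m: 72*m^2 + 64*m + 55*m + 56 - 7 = 72*m^2 + 119*m + 49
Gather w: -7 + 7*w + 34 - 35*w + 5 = 32 - 28*w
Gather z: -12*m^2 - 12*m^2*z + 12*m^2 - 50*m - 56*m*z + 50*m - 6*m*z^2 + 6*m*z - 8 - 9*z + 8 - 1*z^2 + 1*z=z^2*(-6*m - 1) + z*(-12*m^2 - 50*m - 8)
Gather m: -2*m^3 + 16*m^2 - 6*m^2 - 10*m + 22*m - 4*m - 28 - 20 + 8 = -2*m^3 + 10*m^2 + 8*m - 40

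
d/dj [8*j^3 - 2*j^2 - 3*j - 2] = 24*j^2 - 4*j - 3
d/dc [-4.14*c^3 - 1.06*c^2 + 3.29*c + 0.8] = -12.42*c^2 - 2.12*c + 3.29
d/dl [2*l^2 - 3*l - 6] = 4*l - 3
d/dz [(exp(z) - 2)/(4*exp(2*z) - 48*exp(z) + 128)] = (-2*(exp(z) - 6)*(exp(z) - 2) + exp(2*z) - 12*exp(z) + 32)*exp(z)/(4*(exp(2*z) - 12*exp(z) + 32)^2)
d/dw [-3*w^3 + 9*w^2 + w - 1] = -9*w^2 + 18*w + 1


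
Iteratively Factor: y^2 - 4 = (y - 2)*(y + 2)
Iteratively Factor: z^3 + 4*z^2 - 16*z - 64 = (z + 4)*(z^2 - 16) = (z + 4)^2*(z - 4)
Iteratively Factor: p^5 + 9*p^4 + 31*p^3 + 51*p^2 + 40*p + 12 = (p + 1)*(p^4 + 8*p^3 + 23*p^2 + 28*p + 12) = (p + 1)*(p + 3)*(p^3 + 5*p^2 + 8*p + 4) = (p + 1)*(p + 2)*(p + 3)*(p^2 + 3*p + 2) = (p + 1)*(p + 2)^2*(p + 3)*(p + 1)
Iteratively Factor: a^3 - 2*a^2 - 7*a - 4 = (a + 1)*(a^2 - 3*a - 4) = (a + 1)^2*(a - 4)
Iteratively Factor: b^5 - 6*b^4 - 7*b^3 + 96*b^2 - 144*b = (b - 3)*(b^4 - 3*b^3 - 16*b^2 + 48*b) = (b - 3)^2*(b^3 - 16*b) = (b - 3)^2*(b + 4)*(b^2 - 4*b) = (b - 4)*(b - 3)^2*(b + 4)*(b)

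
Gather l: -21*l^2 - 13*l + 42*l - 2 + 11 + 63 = -21*l^2 + 29*l + 72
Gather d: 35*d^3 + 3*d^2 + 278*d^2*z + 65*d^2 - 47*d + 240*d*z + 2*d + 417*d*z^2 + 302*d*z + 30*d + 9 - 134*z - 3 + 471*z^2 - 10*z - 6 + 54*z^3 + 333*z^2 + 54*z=35*d^3 + d^2*(278*z + 68) + d*(417*z^2 + 542*z - 15) + 54*z^3 + 804*z^2 - 90*z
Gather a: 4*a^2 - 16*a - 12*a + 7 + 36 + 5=4*a^2 - 28*a + 48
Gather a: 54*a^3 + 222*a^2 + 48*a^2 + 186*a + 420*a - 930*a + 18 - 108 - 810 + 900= 54*a^3 + 270*a^2 - 324*a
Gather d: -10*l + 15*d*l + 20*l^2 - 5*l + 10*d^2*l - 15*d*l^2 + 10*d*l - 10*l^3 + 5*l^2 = 10*d^2*l + d*(-15*l^2 + 25*l) - 10*l^3 + 25*l^2 - 15*l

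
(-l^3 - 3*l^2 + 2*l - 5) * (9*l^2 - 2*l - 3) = -9*l^5 - 25*l^4 + 27*l^3 - 40*l^2 + 4*l + 15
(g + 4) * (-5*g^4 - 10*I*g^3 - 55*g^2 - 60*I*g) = -5*g^5 - 20*g^4 - 10*I*g^4 - 55*g^3 - 40*I*g^3 - 220*g^2 - 60*I*g^2 - 240*I*g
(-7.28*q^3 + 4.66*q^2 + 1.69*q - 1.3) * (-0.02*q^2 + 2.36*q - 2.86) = 0.1456*q^5 - 17.274*q^4 + 31.7846*q^3 - 9.3132*q^2 - 7.9014*q + 3.718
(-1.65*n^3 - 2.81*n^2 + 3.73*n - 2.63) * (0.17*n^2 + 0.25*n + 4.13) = -0.2805*n^5 - 0.8902*n^4 - 6.8829*n^3 - 11.1199*n^2 + 14.7474*n - 10.8619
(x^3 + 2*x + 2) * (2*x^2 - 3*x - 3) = 2*x^5 - 3*x^4 + x^3 - 2*x^2 - 12*x - 6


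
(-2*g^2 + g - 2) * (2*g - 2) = -4*g^3 + 6*g^2 - 6*g + 4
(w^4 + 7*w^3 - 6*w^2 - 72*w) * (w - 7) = w^5 - 55*w^3 - 30*w^2 + 504*w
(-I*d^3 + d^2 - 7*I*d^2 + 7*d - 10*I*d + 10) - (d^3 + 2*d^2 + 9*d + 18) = -d^3 - I*d^3 - d^2 - 7*I*d^2 - 2*d - 10*I*d - 8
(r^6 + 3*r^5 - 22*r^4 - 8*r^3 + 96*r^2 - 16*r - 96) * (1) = r^6 + 3*r^5 - 22*r^4 - 8*r^3 + 96*r^2 - 16*r - 96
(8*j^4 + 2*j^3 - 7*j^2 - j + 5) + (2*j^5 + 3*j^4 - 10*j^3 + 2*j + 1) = 2*j^5 + 11*j^4 - 8*j^3 - 7*j^2 + j + 6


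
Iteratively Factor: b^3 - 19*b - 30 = (b + 3)*(b^2 - 3*b - 10) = (b + 2)*(b + 3)*(b - 5)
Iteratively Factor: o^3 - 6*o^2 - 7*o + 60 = (o + 3)*(o^2 - 9*o + 20) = (o - 5)*(o + 3)*(o - 4)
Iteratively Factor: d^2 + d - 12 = (d + 4)*(d - 3)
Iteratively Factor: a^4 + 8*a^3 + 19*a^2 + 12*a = (a + 4)*(a^3 + 4*a^2 + 3*a) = (a + 3)*(a + 4)*(a^2 + a) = (a + 1)*(a + 3)*(a + 4)*(a)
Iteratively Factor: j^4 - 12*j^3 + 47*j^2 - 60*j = (j - 4)*(j^3 - 8*j^2 + 15*j) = j*(j - 4)*(j^2 - 8*j + 15) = j*(j - 5)*(j - 4)*(j - 3)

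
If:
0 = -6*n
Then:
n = 0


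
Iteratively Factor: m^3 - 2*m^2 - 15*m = (m)*(m^2 - 2*m - 15) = m*(m + 3)*(m - 5)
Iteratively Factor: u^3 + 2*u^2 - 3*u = (u - 1)*(u^2 + 3*u) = u*(u - 1)*(u + 3)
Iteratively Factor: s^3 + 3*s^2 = (s + 3)*(s^2) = s*(s + 3)*(s)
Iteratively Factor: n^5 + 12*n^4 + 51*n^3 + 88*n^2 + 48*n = (n + 4)*(n^4 + 8*n^3 + 19*n^2 + 12*n) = (n + 4)^2*(n^3 + 4*n^2 + 3*n) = (n + 3)*(n + 4)^2*(n^2 + n) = n*(n + 3)*(n + 4)^2*(n + 1)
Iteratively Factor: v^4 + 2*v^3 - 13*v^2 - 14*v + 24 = (v + 2)*(v^3 - 13*v + 12) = (v - 1)*(v + 2)*(v^2 + v - 12) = (v - 3)*(v - 1)*(v + 2)*(v + 4)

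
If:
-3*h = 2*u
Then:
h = -2*u/3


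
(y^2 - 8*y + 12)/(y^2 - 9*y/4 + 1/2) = 4*(y - 6)/(4*y - 1)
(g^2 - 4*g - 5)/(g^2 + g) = (g - 5)/g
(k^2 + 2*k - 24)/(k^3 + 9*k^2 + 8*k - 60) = (k - 4)/(k^2 + 3*k - 10)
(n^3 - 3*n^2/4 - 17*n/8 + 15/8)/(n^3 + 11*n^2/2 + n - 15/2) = (n - 5/4)/(n + 5)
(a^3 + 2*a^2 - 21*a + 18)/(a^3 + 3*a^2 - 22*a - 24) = (a^2 - 4*a + 3)/(a^2 - 3*a - 4)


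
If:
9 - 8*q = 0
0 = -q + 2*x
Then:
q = 9/8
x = 9/16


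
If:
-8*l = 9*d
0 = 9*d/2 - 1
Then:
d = 2/9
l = -1/4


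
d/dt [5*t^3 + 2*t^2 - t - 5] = 15*t^2 + 4*t - 1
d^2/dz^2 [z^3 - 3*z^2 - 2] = 6*z - 6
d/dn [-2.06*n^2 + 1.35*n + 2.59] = 1.35 - 4.12*n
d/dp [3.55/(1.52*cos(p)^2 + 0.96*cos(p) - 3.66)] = (10.792*cos(p) + 3.408)*sin(p)/(1.52*cos(p)^2 + 0.96*cos(p) - 3.66)^2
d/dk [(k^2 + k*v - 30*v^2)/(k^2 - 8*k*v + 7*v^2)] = v*(-9*k^2 + 74*k*v - 233*v^2)/(k^4 - 16*k^3*v + 78*k^2*v^2 - 112*k*v^3 + 49*v^4)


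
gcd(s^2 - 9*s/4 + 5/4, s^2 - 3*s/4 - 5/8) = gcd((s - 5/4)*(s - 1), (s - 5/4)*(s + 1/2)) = s - 5/4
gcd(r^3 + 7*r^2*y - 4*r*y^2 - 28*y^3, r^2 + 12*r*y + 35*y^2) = r + 7*y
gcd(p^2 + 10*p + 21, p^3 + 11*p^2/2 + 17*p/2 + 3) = p + 3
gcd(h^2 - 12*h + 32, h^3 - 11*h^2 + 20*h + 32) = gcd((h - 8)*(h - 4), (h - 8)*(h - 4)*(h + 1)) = h^2 - 12*h + 32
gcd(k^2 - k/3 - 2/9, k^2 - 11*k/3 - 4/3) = k + 1/3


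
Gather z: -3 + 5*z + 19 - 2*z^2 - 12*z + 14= -2*z^2 - 7*z + 30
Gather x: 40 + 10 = 50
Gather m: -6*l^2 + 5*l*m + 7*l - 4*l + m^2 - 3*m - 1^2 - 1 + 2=-6*l^2 + 3*l + m^2 + m*(5*l - 3)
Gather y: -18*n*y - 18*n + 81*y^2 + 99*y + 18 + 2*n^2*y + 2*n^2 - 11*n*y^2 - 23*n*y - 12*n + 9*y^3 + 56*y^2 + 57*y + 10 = 2*n^2 - 30*n + 9*y^3 + y^2*(137 - 11*n) + y*(2*n^2 - 41*n + 156) + 28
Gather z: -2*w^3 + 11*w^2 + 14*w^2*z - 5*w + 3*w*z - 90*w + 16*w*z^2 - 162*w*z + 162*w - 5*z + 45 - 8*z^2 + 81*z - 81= -2*w^3 + 11*w^2 + 67*w + z^2*(16*w - 8) + z*(14*w^2 - 159*w + 76) - 36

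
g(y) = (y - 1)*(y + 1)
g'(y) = 2*y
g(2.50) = 5.25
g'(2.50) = 5.00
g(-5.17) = 25.73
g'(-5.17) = -10.34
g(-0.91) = -0.17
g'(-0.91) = -1.82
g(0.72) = -0.48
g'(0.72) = 1.44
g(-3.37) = 10.36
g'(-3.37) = -6.74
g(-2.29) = 4.24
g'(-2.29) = -4.58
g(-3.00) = 8.00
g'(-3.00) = -6.00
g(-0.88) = -0.23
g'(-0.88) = -1.76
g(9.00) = 80.00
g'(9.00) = 18.00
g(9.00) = 80.00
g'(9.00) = 18.00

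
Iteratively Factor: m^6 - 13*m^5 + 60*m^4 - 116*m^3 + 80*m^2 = (m)*(m^5 - 13*m^4 + 60*m^3 - 116*m^2 + 80*m) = m*(m - 5)*(m^4 - 8*m^3 + 20*m^2 - 16*m) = m*(m - 5)*(m - 2)*(m^3 - 6*m^2 + 8*m) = m*(m - 5)*(m - 4)*(m - 2)*(m^2 - 2*m) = m^2*(m - 5)*(m - 4)*(m - 2)*(m - 2)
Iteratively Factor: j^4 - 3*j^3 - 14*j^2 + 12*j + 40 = (j - 5)*(j^3 + 2*j^2 - 4*j - 8) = (j - 5)*(j + 2)*(j^2 - 4) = (j - 5)*(j + 2)^2*(j - 2)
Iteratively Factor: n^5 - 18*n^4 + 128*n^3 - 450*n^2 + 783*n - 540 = (n - 3)*(n^4 - 15*n^3 + 83*n^2 - 201*n + 180) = (n - 4)*(n - 3)*(n^3 - 11*n^2 + 39*n - 45) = (n - 4)*(n - 3)^2*(n^2 - 8*n + 15) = (n - 4)*(n - 3)^3*(n - 5)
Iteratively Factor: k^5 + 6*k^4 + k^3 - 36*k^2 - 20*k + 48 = (k - 2)*(k^4 + 8*k^3 + 17*k^2 - 2*k - 24) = (k - 2)*(k + 3)*(k^3 + 5*k^2 + 2*k - 8) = (k - 2)*(k + 3)*(k + 4)*(k^2 + k - 2) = (k - 2)*(k - 1)*(k + 3)*(k + 4)*(k + 2)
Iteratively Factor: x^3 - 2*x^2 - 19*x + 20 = (x - 1)*(x^2 - x - 20) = (x - 1)*(x + 4)*(x - 5)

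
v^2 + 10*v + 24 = (v + 4)*(v + 6)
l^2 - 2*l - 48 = (l - 8)*(l + 6)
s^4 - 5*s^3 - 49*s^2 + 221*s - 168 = (s - 8)*(s - 3)*(s - 1)*(s + 7)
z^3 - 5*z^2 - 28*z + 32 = (z - 8)*(z - 1)*(z + 4)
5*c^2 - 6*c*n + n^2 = (-5*c + n)*(-c + n)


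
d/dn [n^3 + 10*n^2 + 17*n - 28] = 3*n^2 + 20*n + 17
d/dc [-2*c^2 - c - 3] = -4*c - 1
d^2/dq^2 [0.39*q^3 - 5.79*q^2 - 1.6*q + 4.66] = 2.34*q - 11.58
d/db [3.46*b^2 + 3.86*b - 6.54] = 6.92*b + 3.86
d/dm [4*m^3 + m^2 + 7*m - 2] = 12*m^2 + 2*m + 7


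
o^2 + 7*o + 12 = (o + 3)*(o + 4)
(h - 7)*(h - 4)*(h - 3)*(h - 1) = h^4 - 15*h^3 + 75*h^2 - 145*h + 84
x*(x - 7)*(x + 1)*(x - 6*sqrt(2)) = x^4 - 6*sqrt(2)*x^3 - 6*x^3 - 7*x^2 + 36*sqrt(2)*x^2 + 42*sqrt(2)*x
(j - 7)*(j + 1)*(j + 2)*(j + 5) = j^4 + j^3 - 39*j^2 - 109*j - 70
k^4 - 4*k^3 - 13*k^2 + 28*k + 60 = (k - 5)*(k - 3)*(k + 2)^2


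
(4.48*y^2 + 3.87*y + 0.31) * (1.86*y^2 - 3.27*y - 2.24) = 8.3328*y^4 - 7.4514*y^3 - 22.1135*y^2 - 9.6825*y - 0.6944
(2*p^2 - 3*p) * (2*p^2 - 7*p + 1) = 4*p^4 - 20*p^3 + 23*p^2 - 3*p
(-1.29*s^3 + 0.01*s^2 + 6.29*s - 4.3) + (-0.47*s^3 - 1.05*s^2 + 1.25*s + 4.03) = -1.76*s^3 - 1.04*s^2 + 7.54*s - 0.27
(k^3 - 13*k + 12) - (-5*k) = k^3 - 8*k + 12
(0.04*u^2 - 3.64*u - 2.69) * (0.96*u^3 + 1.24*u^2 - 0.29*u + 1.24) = 0.0384*u^5 - 3.4448*u^4 - 7.1076*u^3 - 2.2304*u^2 - 3.7335*u - 3.3356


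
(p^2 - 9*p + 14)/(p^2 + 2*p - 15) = (p^2 - 9*p + 14)/(p^2 + 2*p - 15)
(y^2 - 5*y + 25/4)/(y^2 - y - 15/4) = (2*y - 5)/(2*y + 3)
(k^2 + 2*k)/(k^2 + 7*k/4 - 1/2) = 4*k/(4*k - 1)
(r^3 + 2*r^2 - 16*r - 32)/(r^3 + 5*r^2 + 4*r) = (r^2 - 2*r - 8)/(r*(r + 1))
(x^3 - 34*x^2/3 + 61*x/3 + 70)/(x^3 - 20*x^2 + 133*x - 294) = (x + 5/3)/(x - 7)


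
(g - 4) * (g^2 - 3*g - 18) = g^3 - 7*g^2 - 6*g + 72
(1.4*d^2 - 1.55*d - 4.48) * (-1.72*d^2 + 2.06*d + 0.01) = -2.408*d^4 + 5.55*d^3 + 4.5266*d^2 - 9.2443*d - 0.0448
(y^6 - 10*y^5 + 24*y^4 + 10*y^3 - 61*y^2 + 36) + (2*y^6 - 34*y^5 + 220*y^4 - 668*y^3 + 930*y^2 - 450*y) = 3*y^6 - 44*y^5 + 244*y^4 - 658*y^3 + 869*y^2 - 450*y + 36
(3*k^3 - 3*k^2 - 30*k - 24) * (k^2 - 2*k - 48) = 3*k^5 - 9*k^4 - 168*k^3 + 180*k^2 + 1488*k + 1152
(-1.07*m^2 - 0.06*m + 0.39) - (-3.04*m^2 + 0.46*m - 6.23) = 1.97*m^2 - 0.52*m + 6.62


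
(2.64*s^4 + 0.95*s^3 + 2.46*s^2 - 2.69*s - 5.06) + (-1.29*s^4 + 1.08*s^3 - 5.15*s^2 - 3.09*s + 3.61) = 1.35*s^4 + 2.03*s^3 - 2.69*s^2 - 5.78*s - 1.45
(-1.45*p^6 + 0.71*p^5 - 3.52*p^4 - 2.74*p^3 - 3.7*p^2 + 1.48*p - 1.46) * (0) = 0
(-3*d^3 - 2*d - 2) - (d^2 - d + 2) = -3*d^3 - d^2 - d - 4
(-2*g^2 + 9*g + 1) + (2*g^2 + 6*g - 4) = 15*g - 3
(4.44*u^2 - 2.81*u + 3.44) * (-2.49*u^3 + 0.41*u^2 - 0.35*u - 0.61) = -11.0556*u^5 + 8.8173*u^4 - 11.2717*u^3 - 0.3145*u^2 + 0.5101*u - 2.0984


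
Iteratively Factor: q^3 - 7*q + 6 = (q + 3)*(q^2 - 3*q + 2) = (q - 2)*(q + 3)*(q - 1)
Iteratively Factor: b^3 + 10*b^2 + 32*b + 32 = (b + 4)*(b^2 + 6*b + 8) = (b + 4)^2*(b + 2)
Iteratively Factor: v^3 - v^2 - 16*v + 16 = (v - 1)*(v^2 - 16) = (v - 1)*(v + 4)*(v - 4)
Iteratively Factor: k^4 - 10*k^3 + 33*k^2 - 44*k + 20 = (k - 5)*(k^3 - 5*k^2 + 8*k - 4) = (k - 5)*(k - 1)*(k^2 - 4*k + 4) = (k - 5)*(k - 2)*(k - 1)*(k - 2)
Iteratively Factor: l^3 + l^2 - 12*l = (l + 4)*(l^2 - 3*l) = (l - 3)*(l + 4)*(l)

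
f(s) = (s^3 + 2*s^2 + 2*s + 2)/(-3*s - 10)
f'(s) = (3*s^2 + 4*s + 2)/(-3*s - 10) + 3*(s^3 + 2*s^2 + 2*s + 2)/(-3*s - 10)^2 = 2*(-3*s^3 - 18*s^2 - 20*s - 7)/(9*s^2 + 60*s + 100)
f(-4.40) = -16.64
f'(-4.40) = -2.33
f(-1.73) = 0.14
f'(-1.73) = -0.93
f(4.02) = -4.87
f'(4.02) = -2.36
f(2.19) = -1.60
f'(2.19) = -1.23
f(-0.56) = -0.16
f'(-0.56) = -0.03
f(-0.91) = -0.15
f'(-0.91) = -0.05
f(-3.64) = -29.36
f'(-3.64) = -66.18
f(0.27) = -0.25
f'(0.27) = -0.24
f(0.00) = -0.20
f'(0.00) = -0.14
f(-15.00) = -84.37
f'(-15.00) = 10.40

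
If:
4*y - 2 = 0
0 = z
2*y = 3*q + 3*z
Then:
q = 1/3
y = 1/2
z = 0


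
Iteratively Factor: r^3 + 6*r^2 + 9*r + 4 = (r + 1)*(r^2 + 5*r + 4) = (r + 1)*(r + 4)*(r + 1)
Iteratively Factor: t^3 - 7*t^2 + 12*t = (t - 3)*(t^2 - 4*t) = (t - 4)*(t - 3)*(t)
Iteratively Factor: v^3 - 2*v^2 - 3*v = (v + 1)*(v^2 - 3*v) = (v - 3)*(v + 1)*(v)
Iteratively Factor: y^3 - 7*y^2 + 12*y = (y - 3)*(y^2 - 4*y) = y*(y - 3)*(y - 4)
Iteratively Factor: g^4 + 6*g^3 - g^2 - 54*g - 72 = (g + 3)*(g^3 + 3*g^2 - 10*g - 24) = (g - 3)*(g + 3)*(g^2 + 6*g + 8) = (g - 3)*(g + 3)*(g + 4)*(g + 2)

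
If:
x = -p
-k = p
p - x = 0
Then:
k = 0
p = 0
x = 0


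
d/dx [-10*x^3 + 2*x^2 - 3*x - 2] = -30*x^2 + 4*x - 3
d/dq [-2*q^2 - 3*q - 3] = -4*q - 3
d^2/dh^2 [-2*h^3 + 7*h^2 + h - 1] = 14 - 12*h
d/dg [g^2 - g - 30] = 2*g - 1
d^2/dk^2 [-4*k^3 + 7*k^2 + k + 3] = 14 - 24*k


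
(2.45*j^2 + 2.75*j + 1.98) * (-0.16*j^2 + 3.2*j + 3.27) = -0.392*j^4 + 7.4*j^3 + 16.4947*j^2 + 15.3285*j + 6.4746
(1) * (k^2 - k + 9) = k^2 - k + 9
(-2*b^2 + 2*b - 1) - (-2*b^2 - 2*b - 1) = 4*b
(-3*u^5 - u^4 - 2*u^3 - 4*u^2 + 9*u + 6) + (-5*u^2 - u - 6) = -3*u^5 - u^4 - 2*u^3 - 9*u^2 + 8*u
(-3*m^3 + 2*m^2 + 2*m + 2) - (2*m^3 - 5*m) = -5*m^3 + 2*m^2 + 7*m + 2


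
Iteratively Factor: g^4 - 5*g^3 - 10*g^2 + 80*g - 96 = (g + 4)*(g^3 - 9*g^2 + 26*g - 24) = (g - 3)*(g + 4)*(g^2 - 6*g + 8) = (g - 3)*(g - 2)*(g + 4)*(g - 4)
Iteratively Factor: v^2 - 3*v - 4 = (v - 4)*(v + 1)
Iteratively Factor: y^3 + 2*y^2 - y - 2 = (y + 1)*(y^2 + y - 2) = (y - 1)*(y + 1)*(y + 2)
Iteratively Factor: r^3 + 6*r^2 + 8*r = (r + 4)*(r^2 + 2*r) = (r + 2)*(r + 4)*(r)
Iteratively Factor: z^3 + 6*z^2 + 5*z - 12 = (z + 4)*(z^2 + 2*z - 3) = (z - 1)*(z + 4)*(z + 3)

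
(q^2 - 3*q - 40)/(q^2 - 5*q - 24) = (q + 5)/(q + 3)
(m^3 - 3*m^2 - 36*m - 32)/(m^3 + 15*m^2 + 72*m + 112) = (m^2 - 7*m - 8)/(m^2 + 11*m + 28)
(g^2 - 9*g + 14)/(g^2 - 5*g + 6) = (g - 7)/(g - 3)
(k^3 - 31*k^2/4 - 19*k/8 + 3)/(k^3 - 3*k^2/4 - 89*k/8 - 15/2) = (2*k^2 - 17*k + 8)/(2*k^2 - 3*k - 20)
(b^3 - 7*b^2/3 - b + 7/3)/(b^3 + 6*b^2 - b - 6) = (b - 7/3)/(b + 6)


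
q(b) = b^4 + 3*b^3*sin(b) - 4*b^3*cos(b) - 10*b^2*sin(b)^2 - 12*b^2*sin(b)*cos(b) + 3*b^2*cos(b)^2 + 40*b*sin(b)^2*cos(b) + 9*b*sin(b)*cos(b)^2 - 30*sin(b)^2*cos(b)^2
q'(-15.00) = 888.36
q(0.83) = 0.54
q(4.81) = -24.06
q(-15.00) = 45293.72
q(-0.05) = -0.05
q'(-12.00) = -18341.54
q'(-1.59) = -24.05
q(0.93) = 0.95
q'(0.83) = 5.42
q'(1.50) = -17.57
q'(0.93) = 2.46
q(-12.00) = 22733.70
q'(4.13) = -275.58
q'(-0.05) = 1.97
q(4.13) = -7.18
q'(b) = 4*b^3*sin(b) + 3*b^3*cos(b) + 4*b^3 + 12*b^2*sin(b)^2 - 26*b^2*sin(b)*cos(b) + 9*b^2*sin(b) - 12*b^2*cos(b)^2 - 12*b^2*cos(b) - 40*b*sin(b)^3 - 18*b*sin(b)^2*cos(b) - 20*b*sin(b)^2 + 80*b*sin(b)*cos(b)^2 - 24*b*sin(b)*cos(b) + 9*b*cos(b)^3 + 6*b*cos(b)^2 + 60*sin(b)^3*cos(b) + 40*sin(b)^2*cos(b) - 60*sin(b)*cos(b)^3 + 9*sin(b)*cos(b)^2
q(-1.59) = -6.50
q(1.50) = -5.91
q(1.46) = -5.17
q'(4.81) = 223.03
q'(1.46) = -19.49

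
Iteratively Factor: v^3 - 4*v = (v - 2)*(v^2 + 2*v) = (v - 2)*(v + 2)*(v)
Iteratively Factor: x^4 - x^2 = (x - 1)*(x^3 + x^2) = (x - 1)*(x + 1)*(x^2) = x*(x - 1)*(x + 1)*(x)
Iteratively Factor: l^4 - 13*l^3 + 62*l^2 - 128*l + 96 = (l - 4)*(l^3 - 9*l^2 + 26*l - 24) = (l - 4)*(l - 2)*(l^2 - 7*l + 12) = (l - 4)^2*(l - 2)*(l - 3)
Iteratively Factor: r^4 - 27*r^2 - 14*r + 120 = (r + 3)*(r^3 - 3*r^2 - 18*r + 40) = (r + 3)*(r + 4)*(r^2 - 7*r + 10) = (r - 2)*(r + 3)*(r + 4)*(r - 5)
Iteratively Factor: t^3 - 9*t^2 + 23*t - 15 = (t - 1)*(t^2 - 8*t + 15) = (t - 5)*(t - 1)*(t - 3)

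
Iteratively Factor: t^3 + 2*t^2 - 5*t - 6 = (t + 3)*(t^2 - t - 2) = (t + 1)*(t + 3)*(t - 2)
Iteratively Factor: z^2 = (z)*(z)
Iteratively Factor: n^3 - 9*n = (n - 3)*(n^2 + 3*n) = (n - 3)*(n + 3)*(n)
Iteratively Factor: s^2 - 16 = (s - 4)*(s + 4)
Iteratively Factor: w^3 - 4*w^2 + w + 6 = (w + 1)*(w^2 - 5*w + 6) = (w - 3)*(w + 1)*(w - 2)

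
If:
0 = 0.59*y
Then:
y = 0.00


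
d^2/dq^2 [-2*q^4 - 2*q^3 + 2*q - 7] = 12*q*(-2*q - 1)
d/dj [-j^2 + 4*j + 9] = 4 - 2*j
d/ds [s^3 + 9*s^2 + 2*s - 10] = 3*s^2 + 18*s + 2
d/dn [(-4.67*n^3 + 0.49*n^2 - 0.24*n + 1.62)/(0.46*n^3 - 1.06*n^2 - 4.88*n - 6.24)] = (4.7248*n^4 + 45.8*n^3 + 82.5412*n^2 - 2.6808*n + 9.4032)/(0.2116*n^6 - 0.9752*n^5 - 3.366*n^4 + 4.6048*n^3 + 37.0432*n^2 + 60.9024*n + 38.9376)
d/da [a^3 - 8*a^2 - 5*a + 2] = 3*a^2 - 16*a - 5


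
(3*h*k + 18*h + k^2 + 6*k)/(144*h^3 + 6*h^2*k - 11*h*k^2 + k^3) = (k + 6)/(48*h^2 - 14*h*k + k^2)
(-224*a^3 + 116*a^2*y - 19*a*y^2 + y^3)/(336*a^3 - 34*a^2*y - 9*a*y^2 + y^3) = (-4*a + y)/(6*a + y)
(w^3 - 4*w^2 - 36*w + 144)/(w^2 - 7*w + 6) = (w^2 + 2*w - 24)/(w - 1)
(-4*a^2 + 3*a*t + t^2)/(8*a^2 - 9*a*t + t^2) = (4*a + t)/(-8*a + t)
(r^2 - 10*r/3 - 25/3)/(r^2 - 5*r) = (r + 5/3)/r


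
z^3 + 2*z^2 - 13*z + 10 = (z - 2)*(z - 1)*(z + 5)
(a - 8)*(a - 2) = a^2 - 10*a + 16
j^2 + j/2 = j*(j + 1/2)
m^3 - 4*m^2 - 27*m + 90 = (m - 6)*(m - 3)*(m + 5)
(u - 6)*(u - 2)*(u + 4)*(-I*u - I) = -I*u^4 + 3*I*u^3 + 24*I*u^2 - 28*I*u - 48*I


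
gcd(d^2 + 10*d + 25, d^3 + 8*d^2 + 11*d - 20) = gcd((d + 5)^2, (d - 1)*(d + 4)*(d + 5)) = d + 5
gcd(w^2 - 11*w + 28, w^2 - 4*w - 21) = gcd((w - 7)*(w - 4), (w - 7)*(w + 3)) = w - 7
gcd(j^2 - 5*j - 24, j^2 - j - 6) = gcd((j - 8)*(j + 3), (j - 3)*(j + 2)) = 1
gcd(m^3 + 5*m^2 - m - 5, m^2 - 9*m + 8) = m - 1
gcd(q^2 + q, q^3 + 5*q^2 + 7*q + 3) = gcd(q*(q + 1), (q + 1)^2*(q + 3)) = q + 1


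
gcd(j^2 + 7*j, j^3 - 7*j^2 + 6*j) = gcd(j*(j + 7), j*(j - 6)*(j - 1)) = j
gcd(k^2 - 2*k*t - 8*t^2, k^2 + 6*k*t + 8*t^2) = k + 2*t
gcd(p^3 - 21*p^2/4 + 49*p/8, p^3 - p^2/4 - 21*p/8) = p^2 - 7*p/4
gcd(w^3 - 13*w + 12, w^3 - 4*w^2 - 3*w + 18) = w - 3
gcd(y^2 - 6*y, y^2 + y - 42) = y - 6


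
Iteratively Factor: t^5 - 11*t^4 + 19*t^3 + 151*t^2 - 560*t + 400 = (t - 1)*(t^4 - 10*t^3 + 9*t^2 + 160*t - 400) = (t - 4)*(t - 1)*(t^3 - 6*t^2 - 15*t + 100) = (t - 4)*(t - 1)*(t + 4)*(t^2 - 10*t + 25) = (t - 5)*(t - 4)*(t - 1)*(t + 4)*(t - 5)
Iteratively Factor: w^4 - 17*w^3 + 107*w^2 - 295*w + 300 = (w - 5)*(w^3 - 12*w^2 + 47*w - 60) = (w - 5)*(w - 3)*(w^2 - 9*w + 20) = (w - 5)*(w - 4)*(w - 3)*(w - 5)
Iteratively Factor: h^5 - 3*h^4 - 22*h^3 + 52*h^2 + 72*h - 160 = (h - 2)*(h^4 - h^3 - 24*h^2 + 4*h + 80) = (h - 2)^2*(h^3 + h^2 - 22*h - 40) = (h - 5)*(h - 2)^2*(h^2 + 6*h + 8) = (h - 5)*(h - 2)^2*(h + 2)*(h + 4)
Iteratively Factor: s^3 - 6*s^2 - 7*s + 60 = (s - 4)*(s^2 - 2*s - 15) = (s - 5)*(s - 4)*(s + 3)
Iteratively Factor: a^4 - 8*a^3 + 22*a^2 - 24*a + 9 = (a - 3)*(a^3 - 5*a^2 + 7*a - 3) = (a - 3)*(a - 1)*(a^2 - 4*a + 3) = (a - 3)*(a - 1)^2*(a - 3)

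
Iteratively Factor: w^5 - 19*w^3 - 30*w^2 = (w + 2)*(w^4 - 2*w^3 - 15*w^2) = (w + 2)*(w + 3)*(w^3 - 5*w^2) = w*(w + 2)*(w + 3)*(w^2 - 5*w) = w*(w - 5)*(w + 2)*(w + 3)*(w)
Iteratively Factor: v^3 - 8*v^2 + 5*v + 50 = (v + 2)*(v^2 - 10*v + 25) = (v - 5)*(v + 2)*(v - 5)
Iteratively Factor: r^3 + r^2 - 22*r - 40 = (r + 4)*(r^2 - 3*r - 10) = (r + 2)*(r + 4)*(r - 5)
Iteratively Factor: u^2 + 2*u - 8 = (u + 4)*(u - 2)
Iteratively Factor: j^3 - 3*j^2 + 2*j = (j - 1)*(j^2 - 2*j) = (j - 2)*(j - 1)*(j)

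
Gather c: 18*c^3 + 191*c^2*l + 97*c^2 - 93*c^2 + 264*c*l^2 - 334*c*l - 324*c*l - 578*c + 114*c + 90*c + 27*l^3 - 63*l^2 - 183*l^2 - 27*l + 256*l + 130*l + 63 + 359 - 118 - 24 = 18*c^3 + c^2*(191*l + 4) + c*(264*l^2 - 658*l - 374) + 27*l^3 - 246*l^2 + 359*l + 280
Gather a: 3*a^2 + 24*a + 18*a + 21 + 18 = 3*a^2 + 42*a + 39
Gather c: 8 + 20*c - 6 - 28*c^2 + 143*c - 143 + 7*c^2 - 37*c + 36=-21*c^2 + 126*c - 105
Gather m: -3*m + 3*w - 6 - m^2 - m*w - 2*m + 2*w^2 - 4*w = -m^2 + m*(-w - 5) + 2*w^2 - w - 6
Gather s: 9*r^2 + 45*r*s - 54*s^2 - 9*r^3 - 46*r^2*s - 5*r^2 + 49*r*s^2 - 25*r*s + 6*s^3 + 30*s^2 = -9*r^3 + 4*r^2 + 6*s^3 + s^2*(49*r - 24) + s*(-46*r^2 + 20*r)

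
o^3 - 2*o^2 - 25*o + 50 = (o - 5)*(o - 2)*(o + 5)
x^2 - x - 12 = (x - 4)*(x + 3)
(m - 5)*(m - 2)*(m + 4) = m^3 - 3*m^2 - 18*m + 40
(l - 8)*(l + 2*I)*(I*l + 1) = I*l^3 - l^2 - 8*I*l^2 + 8*l + 2*I*l - 16*I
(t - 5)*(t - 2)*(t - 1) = t^3 - 8*t^2 + 17*t - 10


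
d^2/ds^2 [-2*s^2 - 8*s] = -4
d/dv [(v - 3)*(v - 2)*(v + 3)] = 3*v^2 - 4*v - 9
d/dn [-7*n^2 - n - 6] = -14*n - 1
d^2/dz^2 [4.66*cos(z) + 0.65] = -4.66*cos(z)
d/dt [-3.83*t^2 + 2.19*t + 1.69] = 2.19 - 7.66*t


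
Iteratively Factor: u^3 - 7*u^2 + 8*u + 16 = (u - 4)*(u^2 - 3*u - 4) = (u - 4)^2*(u + 1)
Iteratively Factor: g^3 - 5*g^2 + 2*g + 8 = (g - 2)*(g^2 - 3*g - 4) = (g - 2)*(g + 1)*(g - 4)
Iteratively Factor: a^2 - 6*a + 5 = (a - 5)*(a - 1)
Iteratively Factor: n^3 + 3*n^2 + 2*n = (n)*(n^2 + 3*n + 2) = n*(n + 1)*(n + 2)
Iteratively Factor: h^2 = (h)*(h)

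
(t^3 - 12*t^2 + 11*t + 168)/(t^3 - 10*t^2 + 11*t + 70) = (t^2 - 5*t - 24)/(t^2 - 3*t - 10)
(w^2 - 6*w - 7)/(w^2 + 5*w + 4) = (w - 7)/(w + 4)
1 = 1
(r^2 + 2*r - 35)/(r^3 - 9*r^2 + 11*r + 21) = (r^2 + 2*r - 35)/(r^3 - 9*r^2 + 11*r + 21)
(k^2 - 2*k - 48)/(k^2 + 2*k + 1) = (k^2 - 2*k - 48)/(k^2 + 2*k + 1)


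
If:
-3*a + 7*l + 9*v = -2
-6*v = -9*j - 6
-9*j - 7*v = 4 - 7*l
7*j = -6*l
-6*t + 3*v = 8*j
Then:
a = 737/249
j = -33/83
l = 77/166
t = 243/332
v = 67/166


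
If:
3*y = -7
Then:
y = -7/3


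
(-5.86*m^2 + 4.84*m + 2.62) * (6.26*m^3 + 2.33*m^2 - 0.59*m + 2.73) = -36.6836*m^5 + 16.6446*m^4 + 31.1358*m^3 - 12.7488*m^2 + 11.6674*m + 7.1526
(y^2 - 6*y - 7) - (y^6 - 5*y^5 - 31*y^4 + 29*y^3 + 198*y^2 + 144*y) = -y^6 + 5*y^5 + 31*y^4 - 29*y^3 - 197*y^2 - 150*y - 7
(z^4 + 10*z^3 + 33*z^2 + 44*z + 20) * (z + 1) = z^5 + 11*z^4 + 43*z^3 + 77*z^2 + 64*z + 20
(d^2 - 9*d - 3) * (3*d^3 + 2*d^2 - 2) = 3*d^5 - 25*d^4 - 27*d^3 - 8*d^2 + 18*d + 6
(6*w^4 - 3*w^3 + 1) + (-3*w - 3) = 6*w^4 - 3*w^3 - 3*w - 2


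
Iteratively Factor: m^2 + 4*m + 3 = (m + 1)*(m + 3)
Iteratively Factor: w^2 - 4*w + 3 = (w - 1)*(w - 3)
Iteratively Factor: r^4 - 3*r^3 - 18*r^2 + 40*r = (r - 2)*(r^3 - r^2 - 20*r) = r*(r - 2)*(r^2 - r - 20) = r*(r - 5)*(r - 2)*(r + 4)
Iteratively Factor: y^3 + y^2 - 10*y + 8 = (y - 1)*(y^2 + 2*y - 8) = (y - 2)*(y - 1)*(y + 4)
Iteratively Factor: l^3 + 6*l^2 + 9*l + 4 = (l + 1)*(l^2 + 5*l + 4) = (l + 1)^2*(l + 4)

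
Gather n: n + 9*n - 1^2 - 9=10*n - 10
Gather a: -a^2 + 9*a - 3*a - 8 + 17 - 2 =-a^2 + 6*a + 7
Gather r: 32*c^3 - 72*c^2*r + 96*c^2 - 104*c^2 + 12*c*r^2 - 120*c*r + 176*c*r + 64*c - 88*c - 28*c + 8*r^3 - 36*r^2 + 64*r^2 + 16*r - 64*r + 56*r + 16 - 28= 32*c^3 - 8*c^2 - 52*c + 8*r^3 + r^2*(12*c + 28) + r*(-72*c^2 + 56*c + 8) - 12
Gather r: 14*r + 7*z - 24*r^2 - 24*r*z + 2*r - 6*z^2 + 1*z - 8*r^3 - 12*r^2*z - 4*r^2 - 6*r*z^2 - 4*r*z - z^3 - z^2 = -8*r^3 + r^2*(-12*z - 28) + r*(-6*z^2 - 28*z + 16) - z^3 - 7*z^2 + 8*z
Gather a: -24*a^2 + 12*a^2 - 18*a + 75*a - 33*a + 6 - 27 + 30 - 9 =-12*a^2 + 24*a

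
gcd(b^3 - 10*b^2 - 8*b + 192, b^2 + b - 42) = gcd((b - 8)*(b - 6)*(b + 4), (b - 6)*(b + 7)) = b - 6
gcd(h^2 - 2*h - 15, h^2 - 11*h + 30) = h - 5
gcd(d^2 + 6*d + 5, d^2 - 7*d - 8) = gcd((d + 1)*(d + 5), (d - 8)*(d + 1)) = d + 1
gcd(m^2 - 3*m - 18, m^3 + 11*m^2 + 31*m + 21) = m + 3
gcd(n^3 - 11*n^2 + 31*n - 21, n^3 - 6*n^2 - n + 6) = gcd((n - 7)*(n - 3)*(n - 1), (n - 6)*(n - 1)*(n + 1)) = n - 1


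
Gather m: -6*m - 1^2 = -6*m - 1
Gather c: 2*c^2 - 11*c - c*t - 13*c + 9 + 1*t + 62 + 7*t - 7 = 2*c^2 + c*(-t - 24) + 8*t + 64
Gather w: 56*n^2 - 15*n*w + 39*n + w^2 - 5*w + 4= 56*n^2 + 39*n + w^2 + w*(-15*n - 5) + 4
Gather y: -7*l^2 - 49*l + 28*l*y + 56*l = -7*l^2 + 28*l*y + 7*l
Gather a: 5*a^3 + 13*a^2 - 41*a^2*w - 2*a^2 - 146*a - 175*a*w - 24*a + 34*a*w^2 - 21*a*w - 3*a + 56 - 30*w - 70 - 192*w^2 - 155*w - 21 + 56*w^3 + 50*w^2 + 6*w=5*a^3 + a^2*(11 - 41*w) + a*(34*w^2 - 196*w - 173) + 56*w^3 - 142*w^2 - 179*w - 35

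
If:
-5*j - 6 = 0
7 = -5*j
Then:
No Solution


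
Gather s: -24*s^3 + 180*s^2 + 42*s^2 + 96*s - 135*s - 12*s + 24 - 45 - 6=-24*s^3 + 222*s^2 - 51*s - 27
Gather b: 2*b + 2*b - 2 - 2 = 4*b - 4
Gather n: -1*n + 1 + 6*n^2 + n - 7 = 6*n^2 - 6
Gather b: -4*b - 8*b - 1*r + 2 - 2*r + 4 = -12*b - 3*r + 6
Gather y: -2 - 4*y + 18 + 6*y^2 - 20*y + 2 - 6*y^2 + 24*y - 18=0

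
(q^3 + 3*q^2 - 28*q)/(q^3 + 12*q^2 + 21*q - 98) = q*(q - 4)/(q^2 + 5*q - 14)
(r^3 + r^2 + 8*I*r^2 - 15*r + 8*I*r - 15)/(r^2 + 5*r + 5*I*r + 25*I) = (r^2 + r*(1 + 3*I) + 3*I)/(r + 5)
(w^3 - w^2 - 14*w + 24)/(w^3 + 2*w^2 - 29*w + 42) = (w + 4)/(w + 7)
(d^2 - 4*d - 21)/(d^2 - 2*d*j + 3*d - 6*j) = (d - 7)/(d - 2*j)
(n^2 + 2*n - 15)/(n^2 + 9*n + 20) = (n - 3)/(n + 4)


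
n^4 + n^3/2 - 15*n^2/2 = n^2*(n - 5/2)*(n + 3)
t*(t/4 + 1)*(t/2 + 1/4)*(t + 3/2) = t^4/8 + 3*t^3/4 + 35*t^2/32 + 3*t/8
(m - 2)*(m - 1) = m^2 - 3*m + 2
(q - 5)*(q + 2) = q^2 - 3*q - 10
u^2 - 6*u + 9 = (u - 3)^2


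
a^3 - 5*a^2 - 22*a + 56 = (a - 7)*(a - 2)*(a + 4)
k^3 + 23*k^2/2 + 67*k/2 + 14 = (k + 1/2)*(k + 4)*(k + 7)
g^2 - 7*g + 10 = (g - 5)*(g - 2)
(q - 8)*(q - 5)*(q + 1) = q^3 - 12*q^2 + 27*q + 40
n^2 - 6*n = n*(n - 6)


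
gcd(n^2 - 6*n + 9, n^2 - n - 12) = 1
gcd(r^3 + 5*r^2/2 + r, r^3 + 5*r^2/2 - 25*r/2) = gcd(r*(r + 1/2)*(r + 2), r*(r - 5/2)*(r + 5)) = r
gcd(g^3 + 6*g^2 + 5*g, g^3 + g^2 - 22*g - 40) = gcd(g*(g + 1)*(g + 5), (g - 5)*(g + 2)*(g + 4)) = 1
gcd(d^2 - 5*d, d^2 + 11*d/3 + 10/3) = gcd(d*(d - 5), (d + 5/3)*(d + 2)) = 1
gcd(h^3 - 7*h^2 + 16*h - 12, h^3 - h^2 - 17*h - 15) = 1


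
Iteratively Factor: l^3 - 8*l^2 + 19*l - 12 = (l - 4)*(l^2 - 4*l + 3) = (l - 4)*(l - 1)*(l - 3)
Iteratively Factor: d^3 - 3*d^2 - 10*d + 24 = (d + 3)*(d^2 - 6*d + 8) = (d - 2)*(d + 3)*(d - 4)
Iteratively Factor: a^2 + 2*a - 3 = (a + 3)*(a - 1)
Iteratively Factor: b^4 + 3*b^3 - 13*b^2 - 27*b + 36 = (b + 4)*(b^3 - b^2 - 9*b + 9) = (b - 1)*(b + 4)*(b^2 - 9) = (b - 1)*(b + 3)*(b + 4)*(b - 3)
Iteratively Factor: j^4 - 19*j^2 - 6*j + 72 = (j - 4)*(j^3 + 4*j^2 - 3*j - 18) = (j - 4)*(j + 3)*(j^2 + j - 6) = (j - 4)*(j - 2)*(j + 3)*(j + 3)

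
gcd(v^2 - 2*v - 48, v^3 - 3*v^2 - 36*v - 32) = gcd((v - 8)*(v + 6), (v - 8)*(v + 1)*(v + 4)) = v - 8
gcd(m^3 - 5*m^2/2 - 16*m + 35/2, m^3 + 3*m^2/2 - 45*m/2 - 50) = m - 5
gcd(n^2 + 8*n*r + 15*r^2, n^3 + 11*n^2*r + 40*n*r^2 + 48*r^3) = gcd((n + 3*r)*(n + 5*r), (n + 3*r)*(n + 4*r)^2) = n + 3*r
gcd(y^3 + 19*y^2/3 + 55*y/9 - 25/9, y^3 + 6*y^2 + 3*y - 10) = y + 5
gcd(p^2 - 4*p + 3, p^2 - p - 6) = p - 3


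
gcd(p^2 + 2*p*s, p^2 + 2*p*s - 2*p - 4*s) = p + 2*s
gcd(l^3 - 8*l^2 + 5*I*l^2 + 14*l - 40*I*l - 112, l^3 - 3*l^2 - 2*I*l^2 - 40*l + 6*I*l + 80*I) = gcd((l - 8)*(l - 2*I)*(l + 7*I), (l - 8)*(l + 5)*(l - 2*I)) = l^2 + l*(-8 - 2*I) + 16*I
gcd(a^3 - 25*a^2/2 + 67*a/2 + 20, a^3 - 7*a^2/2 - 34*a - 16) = a^2 - 15*a/2 - 4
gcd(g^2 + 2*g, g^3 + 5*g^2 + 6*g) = g^2 + 2*g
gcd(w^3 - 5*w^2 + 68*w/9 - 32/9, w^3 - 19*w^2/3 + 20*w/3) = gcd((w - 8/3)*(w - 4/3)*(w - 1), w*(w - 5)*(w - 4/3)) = w - 4/3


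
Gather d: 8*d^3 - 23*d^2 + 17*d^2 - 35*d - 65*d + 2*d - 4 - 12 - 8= 8*d^3 - 6*d^2 - 98*d - 24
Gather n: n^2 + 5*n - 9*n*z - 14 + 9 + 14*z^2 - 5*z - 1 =n^2 + n*(5 - 9*z) + 14*z^2 - 5*z - 6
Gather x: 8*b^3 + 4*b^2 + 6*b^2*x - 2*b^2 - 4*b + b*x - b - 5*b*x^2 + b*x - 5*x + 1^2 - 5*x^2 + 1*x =8*b^3 + 2*b^2 - 5*b + x^2*(-5*b - 5) + x*(6*b^2 + 2*b - 4) + 1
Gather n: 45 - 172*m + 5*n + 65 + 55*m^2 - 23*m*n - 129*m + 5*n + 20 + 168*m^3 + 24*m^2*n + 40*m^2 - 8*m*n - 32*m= 168*m^3 + 95*m^2 - 333*m + n*(24*m^2 - 31*m + 10) + 130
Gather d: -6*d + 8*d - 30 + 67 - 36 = 2*d + 1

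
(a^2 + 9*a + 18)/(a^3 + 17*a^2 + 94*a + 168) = (a + 3)/(a^2 + 11*a + 28)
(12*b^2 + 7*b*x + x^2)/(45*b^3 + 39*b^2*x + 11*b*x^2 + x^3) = (4*b + x)/(15*b^2 + 8*b*x + x^2)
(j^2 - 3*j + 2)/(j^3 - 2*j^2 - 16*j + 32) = (j - 1)/(j^2 - 16)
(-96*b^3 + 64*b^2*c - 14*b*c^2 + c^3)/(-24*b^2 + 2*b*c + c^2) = (24*b^2 - 10*b*c + c^2)/(6*b + c)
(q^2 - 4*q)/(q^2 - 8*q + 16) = q/(q - 4)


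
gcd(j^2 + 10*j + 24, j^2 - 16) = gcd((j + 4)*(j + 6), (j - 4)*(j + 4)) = j + 4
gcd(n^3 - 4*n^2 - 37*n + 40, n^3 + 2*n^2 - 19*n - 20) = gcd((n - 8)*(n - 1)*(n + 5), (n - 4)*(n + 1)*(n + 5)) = n + 5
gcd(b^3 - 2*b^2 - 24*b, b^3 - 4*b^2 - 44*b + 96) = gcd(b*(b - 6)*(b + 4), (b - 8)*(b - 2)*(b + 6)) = 1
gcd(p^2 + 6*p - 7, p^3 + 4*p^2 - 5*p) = p - 1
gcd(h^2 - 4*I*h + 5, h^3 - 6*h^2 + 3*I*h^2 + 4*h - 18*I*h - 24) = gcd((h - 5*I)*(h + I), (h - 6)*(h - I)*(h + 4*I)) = 1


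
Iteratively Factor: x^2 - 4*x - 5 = (x + 1)*(x - 5)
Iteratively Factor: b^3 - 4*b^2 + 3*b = (b - 1)*(b^2 - 3*b) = b*(b - 1)*(b - 3)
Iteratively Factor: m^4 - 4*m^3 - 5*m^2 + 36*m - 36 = (m - 3)*(m^3 - m^2 - 8*m + 12) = (m - 3)*(m - 2)*(m^2 + m - 6) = (m - 3)*(m - 2)^2*(m + 3)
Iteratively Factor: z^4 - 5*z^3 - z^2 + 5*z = (z)*(z^3 - 5*z^2 - z + 5) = z*(z - 1)*(z^2 - 4*z - 5) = z*(z - 1)*(z + 1)*(z - 5)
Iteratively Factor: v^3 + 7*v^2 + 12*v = (v)*(v^2 + 7*v + 12) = v*(v + 4)*(v + 3)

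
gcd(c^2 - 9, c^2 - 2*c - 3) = c - 3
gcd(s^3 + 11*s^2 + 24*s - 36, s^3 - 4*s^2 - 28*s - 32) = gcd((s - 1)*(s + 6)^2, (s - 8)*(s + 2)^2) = 1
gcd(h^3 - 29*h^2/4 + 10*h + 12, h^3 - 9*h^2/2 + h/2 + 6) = h - 4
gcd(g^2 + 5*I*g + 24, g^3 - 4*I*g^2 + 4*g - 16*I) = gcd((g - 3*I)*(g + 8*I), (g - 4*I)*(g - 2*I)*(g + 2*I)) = 1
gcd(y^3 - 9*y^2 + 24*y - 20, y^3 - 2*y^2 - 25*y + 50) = y^2 - 7*y + 10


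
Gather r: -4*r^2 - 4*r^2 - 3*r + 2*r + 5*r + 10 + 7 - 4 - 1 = -8*r^2 + 4*r + 12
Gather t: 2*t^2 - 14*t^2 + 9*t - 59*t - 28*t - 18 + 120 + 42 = -12*t^2 - 78*t + 144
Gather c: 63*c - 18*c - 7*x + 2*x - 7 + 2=45*c - 5*x - 5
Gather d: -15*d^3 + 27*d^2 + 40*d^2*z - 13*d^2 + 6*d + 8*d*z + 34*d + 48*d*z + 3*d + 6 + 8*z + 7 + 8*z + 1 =-15*d^3 + d^2*(40*z + 14) + d*(56*z + 43) + 16*z + 14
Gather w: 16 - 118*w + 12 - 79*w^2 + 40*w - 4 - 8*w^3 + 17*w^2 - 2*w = -8*w^3 - 62*w^2 - 80*w + 24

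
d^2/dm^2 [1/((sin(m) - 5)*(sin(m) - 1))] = (sin(m) + sin(3*m) - 7*cos(2*m) - 55)/((sin(m) - 5)^3*(sin(m) - 1)^2)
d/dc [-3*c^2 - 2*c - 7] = -6*c - 2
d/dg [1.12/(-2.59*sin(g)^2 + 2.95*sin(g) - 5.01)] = (5.8016*sin(g) - 3.304)*cos(g)/(2.59*sin(g)^2 - 2.95*sin(g) + 5.01)^2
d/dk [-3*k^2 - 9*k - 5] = -6*k - 9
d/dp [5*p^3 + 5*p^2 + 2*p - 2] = 15*p^2 + 10*p + 2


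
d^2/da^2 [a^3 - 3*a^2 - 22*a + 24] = 6*a - 6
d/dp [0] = 0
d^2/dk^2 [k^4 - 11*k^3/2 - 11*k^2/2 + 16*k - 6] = 12*k^2 - 33*k - 11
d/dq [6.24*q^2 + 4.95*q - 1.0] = 12.48*q + 4.95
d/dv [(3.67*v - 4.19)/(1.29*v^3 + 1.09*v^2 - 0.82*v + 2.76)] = (-9.4686*v^3 + 12.215*v^2 + 9.1342*v + 6.6934)/(1.6641*v^6 + 2.8122*v^5 - 0.9275*v^4 + 5.3332*v^3 + 6.6892*v^2 - 4.5264*v + 7.6176)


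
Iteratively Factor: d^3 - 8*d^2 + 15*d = (d - 3)*(d^2 - 5*d) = (d - 5)*(d - 3)*(d)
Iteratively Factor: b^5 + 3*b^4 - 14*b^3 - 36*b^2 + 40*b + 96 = (b + 2)*(b^4 + b^3 - 16*b^2 - 4*b + 48) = (b - 3)*(b + 2)*(b^3 + 4*b^2 - 4*b - 16) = (b - 3)*(b + 2)^2*(b^2 + 2*b - 8) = (b - 3)*(b - 2)*(b + 2)^2*(b + 4)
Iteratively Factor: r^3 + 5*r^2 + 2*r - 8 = (r + 2)*(r^2 + 3*r - 4) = (r + 2)*(r + 4)*(r - 1)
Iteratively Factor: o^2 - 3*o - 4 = (o - 4)*(o + 1)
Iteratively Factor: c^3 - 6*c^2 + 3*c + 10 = (c - 2)*(c^2 - 4*c - 5) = (c - 5)*(c - 2)*(c + 1)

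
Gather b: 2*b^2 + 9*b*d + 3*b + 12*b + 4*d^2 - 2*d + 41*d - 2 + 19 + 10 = 2*b^2 + b*(9*d + 15) + 4*d^2 + 39*d + 27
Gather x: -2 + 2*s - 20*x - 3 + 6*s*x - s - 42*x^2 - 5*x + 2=s - 42*x^2 + x*(6*s - 25) - 3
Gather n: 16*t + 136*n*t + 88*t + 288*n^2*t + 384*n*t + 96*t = 288*n^2*t + 520*n*t + 200*t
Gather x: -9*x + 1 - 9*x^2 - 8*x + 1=-9*x^2 - 17*x + 2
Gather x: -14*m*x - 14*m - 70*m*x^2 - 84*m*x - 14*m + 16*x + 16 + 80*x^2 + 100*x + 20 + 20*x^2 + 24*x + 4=-28*m + x^2*(100 - 70*m) + x*(140 - 98*m) + 40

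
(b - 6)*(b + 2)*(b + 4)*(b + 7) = b^4 + 7*b^3 - 28*b^2 - 244*b - 336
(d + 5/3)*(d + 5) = d^2 + 20*d/3 + 25/3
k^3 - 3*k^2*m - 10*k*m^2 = k*(k - 5*m)*(k + 2*m)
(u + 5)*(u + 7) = u^2 + 12*u + 35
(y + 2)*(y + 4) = y^2 + 6*y + 8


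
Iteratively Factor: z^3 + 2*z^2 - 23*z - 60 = (z + 4)*(z^2 - 2*z - 15) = (z + 3)*(z + 4)*(z - 5)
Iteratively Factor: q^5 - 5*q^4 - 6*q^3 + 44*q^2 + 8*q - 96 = (q + 2)*(q^4 - 7*q^3 + 8*q^2 + 28*q - 48) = (q - 4)*(q + 2)*(q^3 - 3*q^2 - 4*q + 12) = (q - 4)*(q - 3)*(q + 2)*(q^2 - 4) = (q - 4)*(q - 3)*(q + 2)^2*(q - 2)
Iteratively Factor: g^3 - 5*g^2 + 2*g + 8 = (g - 2)*(g^2 - 3*g - 4) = (g - 2)*(g + 1)*(g - 4)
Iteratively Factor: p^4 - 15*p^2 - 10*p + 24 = (p + 2)*(p^3 - 2*p^2 - 11*p + 12) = (p - 4)*(p + 2)*(p^2 + 2*p - 3) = (p - 4)*(p + 2)*(p + 3)*(p - 1)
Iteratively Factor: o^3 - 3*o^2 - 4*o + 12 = (o - 3)*(o^2 - 4) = (o - 3)*(o - 2)*(o + 2)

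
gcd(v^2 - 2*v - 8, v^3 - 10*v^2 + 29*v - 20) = v - 4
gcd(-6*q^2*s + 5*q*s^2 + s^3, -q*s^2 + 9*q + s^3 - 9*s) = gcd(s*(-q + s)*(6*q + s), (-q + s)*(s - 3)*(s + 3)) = q - s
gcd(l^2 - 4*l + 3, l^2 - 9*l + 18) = l - 3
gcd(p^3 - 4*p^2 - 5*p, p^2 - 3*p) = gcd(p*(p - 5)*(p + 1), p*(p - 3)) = p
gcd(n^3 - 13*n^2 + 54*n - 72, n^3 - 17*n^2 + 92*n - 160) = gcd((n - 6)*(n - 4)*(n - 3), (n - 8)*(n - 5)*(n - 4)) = n - 4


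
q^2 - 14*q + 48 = (q - 8)*(q - 6)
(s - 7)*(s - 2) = s^2 - 9*s + 14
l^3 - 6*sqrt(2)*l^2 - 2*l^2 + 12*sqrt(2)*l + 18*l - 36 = (l - 2)*(l - 3*sqrt(2))^2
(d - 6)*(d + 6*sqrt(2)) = d^2 - 6*d + 6*sqrt(2)*d - 36*sqrt(2)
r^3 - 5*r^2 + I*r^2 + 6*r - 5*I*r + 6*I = (r - 3)*(r - 2)*(r + I)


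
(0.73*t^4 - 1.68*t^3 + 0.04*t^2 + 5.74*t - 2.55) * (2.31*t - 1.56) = 1.6863*t^5 - 5.0196*t^4 + 2.7132*t^3 + 13.197*t^2 - 14.8449*t + 3.978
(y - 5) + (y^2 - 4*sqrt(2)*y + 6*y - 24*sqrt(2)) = y^2 - 4*sqrt(2)*y + 7*y - 24*sqrt(2) - 5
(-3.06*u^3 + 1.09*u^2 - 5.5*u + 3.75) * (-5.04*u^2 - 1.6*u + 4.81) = 15.4224*u^5 - 0.5976*u^4 + 11.2574*u^3 - 4.8571*u^2 - 32.455*u + 18.0375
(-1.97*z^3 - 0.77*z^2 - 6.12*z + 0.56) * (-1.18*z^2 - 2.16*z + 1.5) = 2.3246*z^5 + 5.1638*z^4 + 5.9298*z^3 + 11.4034*z^2 - 10.3896*z + 0.84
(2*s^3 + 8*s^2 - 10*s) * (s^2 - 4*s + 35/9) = 2*s^5 - 308*s^3/9 + 640*s^2/9 - 350*s/9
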